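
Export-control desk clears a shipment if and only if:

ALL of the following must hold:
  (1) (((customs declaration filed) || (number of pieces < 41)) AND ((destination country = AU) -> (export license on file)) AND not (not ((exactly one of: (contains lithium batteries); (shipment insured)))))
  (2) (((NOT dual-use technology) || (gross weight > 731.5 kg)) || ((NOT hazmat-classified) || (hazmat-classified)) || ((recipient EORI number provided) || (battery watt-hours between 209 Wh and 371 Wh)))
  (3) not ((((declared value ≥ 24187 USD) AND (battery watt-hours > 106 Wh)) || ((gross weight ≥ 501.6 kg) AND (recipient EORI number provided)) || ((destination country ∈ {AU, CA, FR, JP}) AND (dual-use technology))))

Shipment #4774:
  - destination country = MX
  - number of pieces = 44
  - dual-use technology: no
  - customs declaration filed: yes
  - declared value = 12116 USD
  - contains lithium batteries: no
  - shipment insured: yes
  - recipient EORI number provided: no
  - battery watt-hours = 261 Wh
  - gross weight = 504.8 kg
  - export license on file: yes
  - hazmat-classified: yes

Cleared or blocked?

Cleared

Atomic conditions:
  customs declaration filed: yes → true
  number of pieces < 41: 44 < 41 is false
  destination country = AU: MX == AU is false
  export license on file: yes → true
  contains lithium batteries: no → false
  shipment insured: yes → true
  NOT dual-use technology: no → true
  gross weight > 731.5 kg: 504.8 > 731.5 is false
  NOT hazmat-classified: yes → false
  hazmat-classified: yes → true
  recipient EORI number provided: no → false
  battery watt-hours between 209 Wh and 371 Wh: 261 in [209, 371] is true
  declared value ≥ 24187 USD: 12116 ≥ 24187 is false
  battery watt-hours > 106 Wh: 261 > 106 is true
  gross weight ≥ 501.6 kg: 504.8 ≥ 501.6 is true
  destination country ∈ {AU, CA, FR, JP}: MX is not in the set → false
  dual-use technology: no → false
Combine:
[1.1] true OR false = true
[1.2] false → true (antecedent false ⇒ implication holds) = true
[1.3.1.1] exactly-one(false, true) = true
[1.3.1] NOT true = false
[1.3] NOT false = true
[1] true AND true AND true = true
[2.1] true OR false = true
[2.2] false OR true = true
[2.3] false OR true = true
[2] true OR true OR true = true
[3.1.1] false AND true = false
[3.1.2] true AND false = false
[3.1.3] false AND false = false
[3.1] false OR false OR false = false
[3] NOT false = true
[root] true AND true AND true = true
Overall: true → cleared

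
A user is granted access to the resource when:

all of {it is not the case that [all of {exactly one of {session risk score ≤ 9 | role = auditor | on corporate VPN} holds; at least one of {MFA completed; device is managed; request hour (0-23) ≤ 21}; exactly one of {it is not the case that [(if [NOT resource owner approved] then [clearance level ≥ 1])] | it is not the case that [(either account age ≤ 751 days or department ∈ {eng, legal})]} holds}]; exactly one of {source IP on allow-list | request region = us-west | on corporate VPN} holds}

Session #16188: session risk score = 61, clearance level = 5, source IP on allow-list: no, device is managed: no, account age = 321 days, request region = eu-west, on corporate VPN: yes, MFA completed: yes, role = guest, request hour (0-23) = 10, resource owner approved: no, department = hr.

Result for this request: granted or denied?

Atomic conditions:
  session risk score ≤ 9: 61 ≤ 9 is false
  role = auditor: guest == auditor is false
  on corporate VPN: yes → true
  MFA completed: yes → true
  device is managed: no → false
  request hour (0-23) ≤ 21: 10 ≤ 21 is true
  NOT resource owner approved: no → true
  clearance level ≥ 1: 5 ≥ 1 is true
  account age ≤ 751 days: 321 ≤ 751 is true
  department ∈ {eng, legal}: hr is not in the set → false
  source IP on allow-list: no → false
  request region = us-west: eu-west == us-west is false
Combine:
[1.1.1] exactly-one(false, false, true) = true
[1.1.2] true OR false OR true = true
[1.1.3.1.1] true → true = true
[1.1.3.1] NOT true = false
[1.1.3.2.1] true OR false = true
[1.1.3.2] NOT true = false
[1.1.3] exactly-one(false, false) = false
[1.1] true AND true AND false = false
[1] NOT false = true
[2] exactly-one(false, false, true) = true
[root] true AND true = true
Overall: true → granted

Granted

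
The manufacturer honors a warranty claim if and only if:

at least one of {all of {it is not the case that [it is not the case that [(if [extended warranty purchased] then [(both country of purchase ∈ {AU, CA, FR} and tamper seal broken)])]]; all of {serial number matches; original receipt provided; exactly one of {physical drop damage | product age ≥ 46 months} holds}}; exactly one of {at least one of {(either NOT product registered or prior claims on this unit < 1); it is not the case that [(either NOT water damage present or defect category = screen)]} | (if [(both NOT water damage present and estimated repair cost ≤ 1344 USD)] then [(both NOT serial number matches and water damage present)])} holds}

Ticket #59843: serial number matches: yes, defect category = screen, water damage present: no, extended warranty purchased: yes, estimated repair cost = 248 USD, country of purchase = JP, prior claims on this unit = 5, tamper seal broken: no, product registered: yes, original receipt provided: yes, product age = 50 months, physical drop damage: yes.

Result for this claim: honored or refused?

Atomic conditions:
  extended warranty purchased: yes → true
  country of purchase ∈ {AU, CA, FR}: JP is not in the set → false
  tamper seal broken: no → false
  serial number matches: yes → true
  original receipt provided: yes → true
  physical drop damage: yes → true
  product age ≥ 46 months: 50 ≥ 46 is true
  NOT product registered: yes → false
  prior claims on this unit < 1: 5 < 1 is false
  NOT water damage present: no → true
  defect category = screen: screen == screen is true
  estimated repair cost ≤ 1344 USD: 248 ≤ 1344 is true
  NOT serial number matches: yes → false
  water damage present: no → false
Combine:
[1.1.1.1.2] false AND false = false
[1.1.1.1] true → false = false
[1.1.1] NOT false = true
[1.1] NOT true = false
[1.2.3] exactly-one(true, true) = false
[1.2] true AND true AND false = false
[1] false AND false = false
[2.1.1] false OR false = false
[2.1.2.1] true OR true = true
[2.1.2] NOT true = false
[2.1] false OR false = false
[2.2.1] true AND true = true
[2.2.2] false AND false = false
[2.2] true → false = false
[2] exactly-one(false, false) = false
[root] false OR false = false
Overall: false → refused

Refused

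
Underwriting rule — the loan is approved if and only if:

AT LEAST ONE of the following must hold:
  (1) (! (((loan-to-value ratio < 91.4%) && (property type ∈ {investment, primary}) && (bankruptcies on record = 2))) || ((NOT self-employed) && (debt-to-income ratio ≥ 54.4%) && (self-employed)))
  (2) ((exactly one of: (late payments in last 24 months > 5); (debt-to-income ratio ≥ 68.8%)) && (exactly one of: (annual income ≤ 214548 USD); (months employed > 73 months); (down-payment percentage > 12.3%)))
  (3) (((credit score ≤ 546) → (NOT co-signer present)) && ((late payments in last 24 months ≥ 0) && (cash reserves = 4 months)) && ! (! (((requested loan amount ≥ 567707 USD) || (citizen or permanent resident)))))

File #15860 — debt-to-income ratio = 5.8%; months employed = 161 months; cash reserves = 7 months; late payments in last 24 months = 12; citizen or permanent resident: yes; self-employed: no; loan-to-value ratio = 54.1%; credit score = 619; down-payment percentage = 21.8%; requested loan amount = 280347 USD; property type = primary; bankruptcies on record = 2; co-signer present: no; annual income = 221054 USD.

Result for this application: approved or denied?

Atomic conditions:
  loan-to-value ratio < 91.4%: 54.1 < 91.4 is true
  property type ∈ {investment, primary}: primary is in the set → true
  bankruptcies on record = 2: 2 == 2 is true
  NOT self-employed: no → true
  debt-to-income ratio ≥ 54.4%: 5.8 ≥ 54.4 is false
  self-employed: no → false
  late payments in last 24 months > 5: 12 > 5 is true
  debt-to-income ratio ≥ 68.8%: 5.8 ≥ 68.8 is false
  annual income ≤ 214548 USD: 221054 ≤ 214548 is false
  months employed > 73 months: 161 > 73 is true
  down-payment percentage > 12.3%: 21.8 > 12.3 is true
  credit score ≤ 546: 619 ≤ 546 is false
  NOT co-signer present: no → true
  late payments in last 24 months ≥ 0: 12 ≥ 0 is true
  cash reserves = 4 months: 7 == 4 is false
  requested loan amount ≥ 567707 USD: 280347 ≥ 567707 is false
  citizen or permanent resident: yes → true
Combine:
[1.1.1] true AND true AND true = true
[1.1] NOT true = false
[1.2] true AND false AND false = false
[1] false OR false = false
[2.1] exactly-one(true, false) = true
[2.2] exactly-one(false, true, true) = false
[2] true AND false = false
[3.1] false → true (antecedent false ⇒ implication holds) = true
[3.2] true AND false = false
[3.3.1.1] false OR true = true
[3.3.1] NOT true = false
[3.3] NOT false = true
[3] true AND false AND true = false
[root] false OR false OR false = false
Overall: false → denied

Denied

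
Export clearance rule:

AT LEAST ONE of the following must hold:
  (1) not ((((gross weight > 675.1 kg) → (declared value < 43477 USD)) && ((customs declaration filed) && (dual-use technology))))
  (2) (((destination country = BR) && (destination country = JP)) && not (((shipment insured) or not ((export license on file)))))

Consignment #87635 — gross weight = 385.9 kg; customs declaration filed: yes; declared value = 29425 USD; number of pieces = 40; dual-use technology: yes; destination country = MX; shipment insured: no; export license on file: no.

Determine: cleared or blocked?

Blocked

Atomic conditions:
  gross weight > 675.1 kg: 385.9 > 675.1 is false
  declared value < 43477 USD: 29425 < 43477 is true
  customs declaration filed: yes → true
  dual-use technology: yes → true
  destination country = BR: MX == BR is false
  destination country = JP: MX == JP is false
  shipment insured: no → false
  export license on file: no → false
Combine:
[1.1.1] false → true (antecedent false ⇒ implication holds) = true
[1.1.2] true AND true = true
[1.1] true AND true = true
[1] NOT true = false
[2.1] false AND false = false
[2.2.1.2] NOT false = true
[2.2.1] false OR true = true
[2.2] NOT true = false
[2] false AND false = false
[root] false OR false = false
Overall: false → blocked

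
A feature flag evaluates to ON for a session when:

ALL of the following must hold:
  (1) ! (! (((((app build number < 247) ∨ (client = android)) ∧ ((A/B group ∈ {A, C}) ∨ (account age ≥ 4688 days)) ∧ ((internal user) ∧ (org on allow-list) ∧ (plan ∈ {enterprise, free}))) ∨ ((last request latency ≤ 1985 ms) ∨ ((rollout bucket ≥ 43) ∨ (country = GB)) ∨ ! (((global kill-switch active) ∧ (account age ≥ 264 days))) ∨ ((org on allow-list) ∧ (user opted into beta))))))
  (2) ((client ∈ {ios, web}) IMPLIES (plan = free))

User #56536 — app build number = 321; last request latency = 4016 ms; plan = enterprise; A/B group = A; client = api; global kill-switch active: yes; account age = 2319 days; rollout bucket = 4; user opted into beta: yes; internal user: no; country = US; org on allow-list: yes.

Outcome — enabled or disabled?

Enabled

Atomic conditions:
  app build number < 247: 321 < 247 is false
  client = android: api == android is false
  A/B group ∈ {A, C}: A is in the set → true
  account age ≥ 4688 days: 2319 ≥ 4688 is false
  internal user: no → false
  org on allow-list: yes → true
  plan ∈ {enterprise, free}: enterprise is in the set → true
  last request latency ≤ 1985 ms: 4016 ≤ 1985 is false
  rollout bucket ≥ 43: 4 ≥ 43 is false
  country = GB: US == GB is false
  global kill-switch active: yes → true
  account age ≥ 264 days: 2319 ≥ 264 is true
  user opted into beta: yes → true
  client ∈ {ios, web}: api is not in the set → false
  plan = free: enterprise == free is false
Combine:
[1.1.1.1.1] false OR false = false
[1.1.1.1.2] true OR false = true
[1.1.1.1.3] false AND true AND true = false
[1.1.1.1] false AND true AND false = false
[1.1.1.2.2] false OR false = false
[1.1.1.2.3.1] true AND true = true
[1.1.1.2.3] NOT true = false
[1.1.1.2.4] true AND true = true
[1.1.1.2] false OR false OR false OR true = true
[1.1.1] false OR true = true
[1.1] NOT true = false
[1] NOT false = true
[2] false → false (antecedent false ⇒ implication holds) = true
[root] true AND true = true
Overall: true → enabled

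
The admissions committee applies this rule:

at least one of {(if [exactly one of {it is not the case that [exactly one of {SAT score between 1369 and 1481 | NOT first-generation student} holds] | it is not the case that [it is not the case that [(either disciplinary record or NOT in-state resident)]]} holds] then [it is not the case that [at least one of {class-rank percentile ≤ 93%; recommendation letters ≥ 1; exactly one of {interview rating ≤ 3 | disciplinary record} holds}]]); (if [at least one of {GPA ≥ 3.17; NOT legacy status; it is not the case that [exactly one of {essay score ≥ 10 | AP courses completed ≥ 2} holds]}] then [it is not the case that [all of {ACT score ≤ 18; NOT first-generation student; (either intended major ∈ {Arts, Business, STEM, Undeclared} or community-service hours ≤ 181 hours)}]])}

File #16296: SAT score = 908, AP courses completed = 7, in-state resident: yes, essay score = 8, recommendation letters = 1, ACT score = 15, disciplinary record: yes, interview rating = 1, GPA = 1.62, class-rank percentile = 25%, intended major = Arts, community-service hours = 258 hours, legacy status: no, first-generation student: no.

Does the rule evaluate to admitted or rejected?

Atomic conditions:
  SAT score between 1369 and 1481: 908 in [1369, 1481] is false
  NOT first-generation student: no → true
  disciplinary record: yes → true
  NOT in-state resident: yes → false
  class-rank percentile ≤ 93%: 25 ≤ 93 is true
  recommendation letters ≥ 1: 1 ≥ 1 is true
  interview rating ≤ 3: 1 ≤ 3 is true
  GPA ≥ 3.17: 1.62 ≥ 3.17 is false
  NOT legacy status: no → true
  essay score ≥ 10: 8 ≥ 10 is false
  AP courses completed ≥ 2: 7 ≥ 2 is true
  ACT score ≤ 18: 15 ≤ 18 is true
  intended major ∈ {Arts, Business, STEM, Undeclared}: Arts is in the set → true
  community-service hours ≤ 181 hours: 258 ≤ 181 is false
Combine:
[1.1.1.1] exactly-one(false, true) = true
[1.1.1] NOT true = false
[1.1.2.1.1] true OR false = true
[1.1.2.1] NOT true = false
[1.1.2] NOT false = true
[1.1] exactly-one(false, true) = true
[1.2.1.3] exactly-one(true, true) = false
[1.2.1] true OR true OR false = true
[1.2] NOT true = false
[1] true → false = false
[2.1.3.1] exactly-one(false, true) = true
[2.1.3] NOT true = false
[2.1] false OR true OR false = true
[2.2.1.3] true OR false = true
[2.2.1] true AND true AND true = true
[2.2] NOT true = false
[2] true → false = false
[root] false OR false = false
Overall: false → rejected

Rejected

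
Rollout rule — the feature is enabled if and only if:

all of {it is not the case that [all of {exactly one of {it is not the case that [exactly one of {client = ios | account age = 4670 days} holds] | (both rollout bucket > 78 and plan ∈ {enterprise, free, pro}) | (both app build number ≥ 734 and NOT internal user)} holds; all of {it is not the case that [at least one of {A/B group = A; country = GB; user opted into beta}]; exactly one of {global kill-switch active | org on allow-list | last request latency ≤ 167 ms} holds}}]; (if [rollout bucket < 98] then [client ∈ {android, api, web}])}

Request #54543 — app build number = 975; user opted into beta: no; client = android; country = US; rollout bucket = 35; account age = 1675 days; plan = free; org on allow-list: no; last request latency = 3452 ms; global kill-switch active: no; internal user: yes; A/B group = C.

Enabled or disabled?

Enabled

Atomic conditions:
  client = ios: android == ios is false
  account age = 4670 days: 1675 == 4670 is false
  rollout bucket > 78: 35 > 78 is false
  plan ∈ {enterprise, free, pro}: free is in the set → true
  app build number ≥ 734: 975 ≥ 734 is true
  NOT internal user: yes → false
  A/B group = A: C == A is false
  country = GB: US == GB is false
  user opted into beta: no → false
  global kill-switch active: no → false
  org on allow-list: no → false
  last request latency ≤ 167 ms: 3452 ≤ 167 is false
  rollout bucket < 98: 35 < 98 is true
  client ∈ {android, api, web}: android is in the set → true
Combine:
[1.1.1.1.1] exactly-one(false, false) = false
[1.1.1.1] NOT false = true
[1.1.1.2] false AND true = false
[1.1.1.3] true AND false = false
[1.1.1] exactly-one(true, false, false) = true
[1.1.2.1.1] false OR false OR false = false
[1.1.2.1] NOT false = true
[1.1.2.2] exactly-one(false, false, false) = false
[1.1.2] true AND false = false
[1.1] true AND false = false
[1] NOT false = true
[2] true → true = true
[root] true AND true = true
Overall: true → enabled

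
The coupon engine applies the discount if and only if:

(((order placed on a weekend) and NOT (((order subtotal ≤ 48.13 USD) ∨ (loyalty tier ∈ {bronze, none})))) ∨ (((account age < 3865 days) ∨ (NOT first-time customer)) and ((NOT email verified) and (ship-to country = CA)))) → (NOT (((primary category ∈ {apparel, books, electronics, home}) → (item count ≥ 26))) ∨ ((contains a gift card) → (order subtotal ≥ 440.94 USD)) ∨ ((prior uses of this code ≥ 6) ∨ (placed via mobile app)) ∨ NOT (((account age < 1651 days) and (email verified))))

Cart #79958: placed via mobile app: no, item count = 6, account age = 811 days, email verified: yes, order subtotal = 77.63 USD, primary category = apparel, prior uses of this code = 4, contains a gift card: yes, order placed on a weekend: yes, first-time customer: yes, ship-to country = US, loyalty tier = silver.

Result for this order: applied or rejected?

Applied

Atomic conditions:
  order placed on a weekend: yes → true
  order subtotal ≤ 48.13 USD: 77.63 ≤ 48.13 is false
  loyalty tier ∈ {bronze, none}: silver is not in the set → false
  account age < 3865 days: 811 < 3865 is true
  NOT first-time customer: yes → false
  NOT email verified: yes → false
  ship-to country = CA: US == CA is false
  primary category ∈ {apparel, books, electronics, home}: apparel is in the set → true
  item count ≥ 26: 6 ≥ 26 is false
  contains a gift card: yes → true
  order subtotal ≥ 440.94 USD: 77.63 ≥ 440.94 is false
  prior uses of this code ≥ 6: 4 ≥ 6 is false
  placed via mobile app: no → false
  account age < 1651 days: 811 < 1651 is true
  email verified: yes → true
Combine:
[1.1.2.1] false OR false = false
[1.1.2] NOT false = true
[1.1] true AND true = true
[1.2.1] true OR false = true
[1.2.2] false AND false = false
[1.2] true AND false = false
[1] true OR false = true
[2.1.1] true → false = false
[2.1] NOT false = true
[2.2] true → false = false
[2.3] false OR false = false
[2.4.1] true AND true = true
[2.4] NOT true = false
[2] true OR false OR false OR false = true
[root] true → true = true
Overall: true → applied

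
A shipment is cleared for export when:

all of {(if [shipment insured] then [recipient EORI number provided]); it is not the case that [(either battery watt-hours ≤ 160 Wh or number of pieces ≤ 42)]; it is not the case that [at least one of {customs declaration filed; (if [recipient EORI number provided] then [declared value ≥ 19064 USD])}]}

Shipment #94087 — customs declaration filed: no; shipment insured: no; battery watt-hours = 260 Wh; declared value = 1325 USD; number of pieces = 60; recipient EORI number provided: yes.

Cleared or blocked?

Atomic conditions:
  shipment insured: no → false
  recipient EORI number provided: yes → true
  battery watt-hours ≤ 160 Wh: 260 ≤ 160 is false
  number of pieces ≤ 42: 60 ≤ 42 is false
  customs declaration filed: no → false
  declared value ≥ 19064 USD: 1325 ≥ 19064 is false
Combine:
[1] false → true (antecedent false ⇒ implication holds) = true
[2.1] false OR false = false
[2] NOT false = true
[3.1.2] true → false = false
[3.1] false OR false = false
[3] NOT false = true
[root] true AND true AND true = true
Overall: true → cleared

Cleared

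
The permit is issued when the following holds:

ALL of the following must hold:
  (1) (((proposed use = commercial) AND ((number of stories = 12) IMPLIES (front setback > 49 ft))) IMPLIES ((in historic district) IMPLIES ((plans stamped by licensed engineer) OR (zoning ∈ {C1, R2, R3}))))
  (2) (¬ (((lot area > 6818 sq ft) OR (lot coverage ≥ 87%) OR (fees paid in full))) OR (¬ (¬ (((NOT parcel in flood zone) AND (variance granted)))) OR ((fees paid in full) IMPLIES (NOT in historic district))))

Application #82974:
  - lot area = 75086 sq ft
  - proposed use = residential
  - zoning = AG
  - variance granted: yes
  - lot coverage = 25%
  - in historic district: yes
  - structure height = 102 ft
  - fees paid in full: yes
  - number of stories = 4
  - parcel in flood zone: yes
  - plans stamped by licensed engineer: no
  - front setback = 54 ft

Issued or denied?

Atomic conditions:
  proposed use = commercial: residential == commercial is false
  number of stories = 12: 4 == 12 is false
  front setback > 49 ft: 54 > 49 is true
  in historic district: yes → true
  plans stamped by licensed engineer: no → false
  zoning ∈ {C1, R2, R3}: AG is not in the set → false
  lot area > 6818 sq ft: 75086 > 6818 is true
  lot coverage ≥ 87%: 25 ≥ 87 is false
  fees paid in full: yes → true
  NOT parcel in flood zone: yes → false
  variance granted: yes → true
  NOT in historic district: yes → false
Combine:
[1.1.2] false → true (antecedent false ⇒ implication holds) = true
[1.1] false AND true = false
[1.2.2] false OR false = false
[1.2] true → false = false
[1] false → false (antecedent false ⇒ implication holds) = true
[2.1.1] true OR false OR true = true
[2.1] NOT true = false
[2.2.1.1.1] false AND true = false
[2.2.1.1] NOT false = true
[2.2.1] NOT true = false
[2.2.2] true → false = false
[2.2] false OR false = false
[2] false OR false = false
[root] true AND false = false
Overall: false → denied

Denied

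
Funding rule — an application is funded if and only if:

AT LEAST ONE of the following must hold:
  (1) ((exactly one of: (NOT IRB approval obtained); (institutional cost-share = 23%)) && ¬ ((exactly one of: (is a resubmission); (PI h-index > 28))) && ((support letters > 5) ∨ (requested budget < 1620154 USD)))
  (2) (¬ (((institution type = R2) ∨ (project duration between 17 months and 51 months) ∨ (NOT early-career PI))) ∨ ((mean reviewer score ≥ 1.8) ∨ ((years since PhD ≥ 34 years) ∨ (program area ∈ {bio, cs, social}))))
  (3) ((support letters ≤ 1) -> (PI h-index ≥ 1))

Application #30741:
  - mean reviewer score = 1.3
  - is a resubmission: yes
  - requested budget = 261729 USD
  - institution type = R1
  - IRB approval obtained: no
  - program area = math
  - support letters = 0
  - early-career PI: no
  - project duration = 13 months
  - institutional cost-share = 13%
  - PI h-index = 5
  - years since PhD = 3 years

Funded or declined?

Atomic conditions:
  NOT IRB approval obtained: no → true
  institutional cost-share = 23%: 13 == 23 is false
  is a resubmission: yes → true
  PI h-index > 28: 5 > 28 is false
  support letters > 5: 0 > 5 is false
  requested budget < 1620154 USD: 261729 < 1620154 is true
  institution type = R2: R1 == R2 is false
  project duration between 17 months and 51 months: 13 in [17, 51] is false
  NOT early-career PI: no → true
  mean reviewer score ≥ 1.8: 1.3 ≥ 1.8 is false
  years since PhD ≥ 34 years: 3 ≥ 34 is false
  program area ∈ {bio, cs, social}: math is not in the set → false
  support letters ≤ 1: 0 ≤ 1 is true
  PI h-index ≥ 1: 5 ≥ 1 is true
Combine:
[1.1] exactly-one(true, false) = true
[1.2.1] exactly-one(true, false) = true
[1.2] NOT true = false
[1.3] false OR true = true
[1] true AND false AND true = false
[2.1.1] false OR false OR true = true
[2.1] NOT true = false
[2.2.2] false OR false = false
[2.2] false OR false = false
[2] false OR false = false
[3] true → true = true
[root] false OR false OR true = true
Overall: true → funded

Funded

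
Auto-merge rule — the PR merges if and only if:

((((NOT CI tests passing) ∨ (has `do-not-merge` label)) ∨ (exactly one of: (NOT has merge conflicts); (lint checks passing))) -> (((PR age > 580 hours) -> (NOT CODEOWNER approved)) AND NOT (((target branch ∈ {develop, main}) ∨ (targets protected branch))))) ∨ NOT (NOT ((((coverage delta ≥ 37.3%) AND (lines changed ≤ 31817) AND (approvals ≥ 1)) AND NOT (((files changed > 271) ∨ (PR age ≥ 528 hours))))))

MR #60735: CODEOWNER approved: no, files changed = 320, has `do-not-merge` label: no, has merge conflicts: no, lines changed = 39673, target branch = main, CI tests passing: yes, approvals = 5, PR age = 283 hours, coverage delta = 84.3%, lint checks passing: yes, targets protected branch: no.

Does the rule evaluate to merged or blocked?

Atomic conditions:
  NOT CI tests passing: yes → false
  has `do-not-merge` label: no → false
  NOT has merge conflicts: no → true
  lint checks passing: yes → true
  PR age > 580 hours: 283 > 580 is false
  NOT CODEOWNER approved: no → true
  target branch ∈ {develop, main}: main is in the set → true
  targets protected branch: no → false
  coverage delta ≥ 37.3%: 84.3 ≥ 37.3 is true
  lines changed ≤ 31817: 39673 ≤ 31817 is false
  approvals ≥ 1: 5 ≥ 1 is true
  files changed > 271: 320 > 271 is true
  PR age ≥ 528 hours: 283 ≥ 528 is false
Combine:
[1.1.1] false OR false = false
[1.1.2] exactly-one(true, true) = false
[1.1] false OR false = false
[1.2.1] false → true (antecedent false ⇒ implication holds) = true
[1.2.2.1] true OR false = true
[1.2.2] NOT true = false
[1.2] true AND false = false
[1] false → false (antecedent false ⇒ implication holds) = true
[2.1.1.1] true AND false AND true = false
[2.1.1.2.1] true OR false = true
[2.1.1.2] NOT true = false
[2.1.1] false AND false = false
[2.1] NOT false = true
[2] NOT true = false
[root] true OR false = true
Overall: true → merged

Merged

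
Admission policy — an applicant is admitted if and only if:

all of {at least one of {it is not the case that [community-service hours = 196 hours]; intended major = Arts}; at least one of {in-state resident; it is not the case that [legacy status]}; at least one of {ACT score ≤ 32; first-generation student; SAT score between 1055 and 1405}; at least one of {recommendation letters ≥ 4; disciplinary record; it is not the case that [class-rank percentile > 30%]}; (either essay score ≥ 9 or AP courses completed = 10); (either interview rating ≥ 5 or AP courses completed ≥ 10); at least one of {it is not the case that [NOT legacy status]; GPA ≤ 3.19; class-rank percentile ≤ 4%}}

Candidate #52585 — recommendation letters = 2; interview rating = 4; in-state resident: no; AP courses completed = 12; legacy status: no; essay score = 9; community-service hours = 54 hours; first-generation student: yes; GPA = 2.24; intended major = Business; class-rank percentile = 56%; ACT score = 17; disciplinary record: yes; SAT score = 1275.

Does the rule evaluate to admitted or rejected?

Admitted

Atomic conditions:
  community-service hours = 196 hours: 54 == 196 is false
  intended major = Arts: Business == Arts is false
  in-state resident: no → false
  legacy status: no → false
  ACT score ≤ 32: 17 ≤ 32 is true
  first-generation student: yes → true
  SAT score between 1055 and 1405: 1275 in [1055, 1405] is true
  recommendation letters ≥ 4: 2 ≥ 4 is false
  disciplinary record: yes → true
  class-rank percentile > 30%: 56 > 30 is true
  essay score ≥ 9: 9 ≥ 9 is true
  AP courses completed = 10: 12 == 10 is false
  interview rating ≥ 5: 4 ≥ 5 is false
  AP courses completed ≥ 10: 12 ≥ 10 is true
  NOT legacy status: no → true
  GPA ≤ 3.19: 2.24 ≤ 3.19 is true
  class-rank percentile ≤ 4%: 56 ≤ 4 is false
Combine:
[1.1] NOT false = true
[1] true OR false = true
[2.2] NOT false = true
[2] false OR true = true
[3] true OR true OR true = true
[4.3] NOT true = false
[4] false OR true OR false = true
[5] true OR false = true
[6] false OR true = true
[7.1] NOT true = false
[7] false OR true OR false = true
[root] true AND true AND true AND true AND true AND true AND true = true
Overall: true → admitted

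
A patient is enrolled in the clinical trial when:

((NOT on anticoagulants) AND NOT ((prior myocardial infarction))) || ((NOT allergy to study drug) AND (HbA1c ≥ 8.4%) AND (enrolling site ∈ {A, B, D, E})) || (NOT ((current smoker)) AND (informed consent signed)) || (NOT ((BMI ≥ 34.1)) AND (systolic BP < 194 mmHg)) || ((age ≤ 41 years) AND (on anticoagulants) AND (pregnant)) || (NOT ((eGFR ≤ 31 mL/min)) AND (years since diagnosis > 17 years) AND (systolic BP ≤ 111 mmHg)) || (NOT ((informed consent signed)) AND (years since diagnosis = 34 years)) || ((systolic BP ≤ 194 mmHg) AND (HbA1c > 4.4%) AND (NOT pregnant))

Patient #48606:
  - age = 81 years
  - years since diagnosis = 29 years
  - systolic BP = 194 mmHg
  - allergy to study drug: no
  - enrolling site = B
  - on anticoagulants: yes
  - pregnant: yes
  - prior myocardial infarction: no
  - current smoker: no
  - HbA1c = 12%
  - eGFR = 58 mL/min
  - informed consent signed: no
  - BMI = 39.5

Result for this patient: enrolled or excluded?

Atomic conditions:
  NOT on anticoagulants: yes → false
  prior myocardial infarction: no → false
  NOT allergy to study drug: no → true
  HbA1c ≥ 8.4%: 12 ≥ 8.4 is true
  enrolling site ∈ {A, B, D, E}: B is in the set → true
  current smoker: no → false
  informed consent signed: no → false
  BMI ≥ 34.1: 39.5 ≥ 34.1 is true
  systolic BP < 194 mmHg: 194 < 194 is false
  age ≤ 41 years: 81 ≤ 41 is false
  on anticoagulants: yes → true
  pregnant: yes → true
  eGFR ≤ 31 mL/min: 58 ≤ 31 is false
  years since diagnosis > 17 years: 29 > 17 is true
  systolic BP ≤ 111 mmHg: 194 ≤ 111 is false
  years since diagnosis = 34 years: 29 == 34 is false
  systolic BP ≤ 194 mmHg: 194 ≤ 194 is true
  HbA1c > 4.4%: 12 > 4.4 is true
  NOT pregnant: yes → false
Combine:
[1.2] NOT false = true
[1] false AND true = false
[2] true AND true AND true = true
[3.1] NOT false = true
[3] true AND false = false
[4.1] NOT true = false
[4] false AND false = false
[5] false AND true AND true = false
[6.1] NOT false = true
[6] true AND true AND false = false
[7.1] NOT false = true
[7] true AND false = false
[8] true AND true AND false = false
[root] false OR true OR false OR false OR false OR false OR false OR false = true
Overall: true → enrolled

Enrolled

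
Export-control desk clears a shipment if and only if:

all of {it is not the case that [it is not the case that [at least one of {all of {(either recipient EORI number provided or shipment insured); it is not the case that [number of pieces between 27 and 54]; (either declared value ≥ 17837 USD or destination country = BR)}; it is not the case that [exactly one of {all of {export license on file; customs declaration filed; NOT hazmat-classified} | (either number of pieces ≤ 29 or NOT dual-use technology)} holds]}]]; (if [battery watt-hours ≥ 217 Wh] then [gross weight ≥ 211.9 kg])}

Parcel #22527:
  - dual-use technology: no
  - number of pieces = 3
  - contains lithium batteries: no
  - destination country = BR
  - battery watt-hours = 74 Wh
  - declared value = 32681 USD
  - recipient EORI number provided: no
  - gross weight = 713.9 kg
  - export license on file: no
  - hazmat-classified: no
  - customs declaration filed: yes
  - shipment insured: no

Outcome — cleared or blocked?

Atomic conditions:
  recipient EORI number provided: no → false
  shipment insured: no → false
  number of pieces between 27 and 54: 3 in [27, 54] is false
  declared value ≥ 17837 USD: 32681 ≥ 17837 is true
  destination country = BR: BR == BR is true
  export license on file: no → false
  customs declaration filed: yes → true
  NOT hazmat-classified: no → true
  number of pieces ≤ 29: 3 ≤ 29 is true
  NOT dual-use technology: no → true
  battery watt-hours ≥ 217 Wh: 74 ≥ 217 is false
  gross weight ≥ 211.9 kg: 713.9 ≥ 211.9 is true
Combine:
[1.1.1.1.1] false OR false = false
[1.1.1.1.2] NOT false = true
[1.1.1.1.3] true OR true = true
[1.1.1.1] false AND true AND true = false
[1.1.1.2.1.1] false AND true AND true = false
[1.1.1.2.1.2] true OR true = true
[1.1.1.2.1] exactly-one(false, true) = true
[1.1.1.2] NOT true = false
[1.1.1] false OR false = false
[1.1] NOT false = true
[1] NOT true = false
[2] false → true (antecedent false ⇒ implication holds) = true
[root] false AND true = false
Overall: false → blocked

Blocked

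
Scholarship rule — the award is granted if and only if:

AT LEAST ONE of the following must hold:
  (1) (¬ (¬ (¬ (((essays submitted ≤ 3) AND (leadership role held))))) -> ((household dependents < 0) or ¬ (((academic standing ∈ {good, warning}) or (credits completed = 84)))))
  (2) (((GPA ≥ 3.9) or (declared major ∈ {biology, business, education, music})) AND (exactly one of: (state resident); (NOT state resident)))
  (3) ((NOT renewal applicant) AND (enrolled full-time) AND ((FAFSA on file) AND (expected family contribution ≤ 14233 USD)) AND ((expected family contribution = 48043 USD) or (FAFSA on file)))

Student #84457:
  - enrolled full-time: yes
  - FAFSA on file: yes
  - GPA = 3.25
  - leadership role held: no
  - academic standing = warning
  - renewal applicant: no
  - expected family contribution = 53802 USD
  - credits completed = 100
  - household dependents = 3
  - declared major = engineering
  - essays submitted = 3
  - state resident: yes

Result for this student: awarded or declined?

Declined

Atomic conditions:
  essays submitted ≤ 3: 3 ≤ 3 is true
  leadership role held: no → false
  household dependents < 0: 3 < 0 is false
  academic standing ∈ {good, warning}: warning is in the set → true
  credits completed = 84: 100 == 84 is false
  GPA ≥ 3.9: 3.25 ≥ 3.9 is false
  declared major ∈ {biology, business, education, music}: engineering is not in the set → false
  state resident: yes → true
  NOT state resident: yes → false
  NOT renewal applicant: no → true
  enrolled full-time: yes → true
  FAFSA on file: yes → true
  expected family contribution ≤ 14233 USD: 53802 ≤ 14233 is false
  expected family contribution = 48043 USD: 53802 == 48043 is false
Combine:
[1.1.1.1.1] true AND false = false
[1.1.1.1] NOT false = true
[1.1.1] NOT true = false
[1.1] NOT false = true
[1.2.2.1] true OR false = true
[1.2.2] NOT true = false
[1.2] false OR false = false
[1] true → false = false
[2.1] false OR false = false
[2.2] exactly-one(true, false) = true
[2] false AND true = false
[3.3] true AND false = false
[3.4] false OR true = true
[3] true AND true AND false AND true = false
[root] false OR false OR false = false
Overall: false → declined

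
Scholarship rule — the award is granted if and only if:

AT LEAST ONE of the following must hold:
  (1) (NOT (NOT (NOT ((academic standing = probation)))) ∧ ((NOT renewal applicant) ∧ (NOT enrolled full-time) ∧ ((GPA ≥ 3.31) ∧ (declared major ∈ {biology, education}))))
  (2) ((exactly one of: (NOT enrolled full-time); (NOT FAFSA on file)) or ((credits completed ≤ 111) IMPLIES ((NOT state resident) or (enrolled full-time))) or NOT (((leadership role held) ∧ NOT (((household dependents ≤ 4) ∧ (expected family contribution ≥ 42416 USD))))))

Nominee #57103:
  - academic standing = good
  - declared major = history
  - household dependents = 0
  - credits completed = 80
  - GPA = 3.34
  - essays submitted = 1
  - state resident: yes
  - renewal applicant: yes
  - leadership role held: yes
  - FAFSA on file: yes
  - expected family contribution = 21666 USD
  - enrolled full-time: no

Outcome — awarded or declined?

Atomic conditions:
  academic standing = probation: good == probation is false
  NOT renewal applicant: yes → false
  NOT enrolled full-time: no → true
  GPA ≥ 3.31: 3.34 ≥ 3.31 is true
  declared major ∈ {biology, education}: history is not in the set → false
  NOT FAFSA on file: yes → false
  credits completed ≤ 111: 80 ≤ 111 is true
  NOT state resident: yes → false
  enrolled full-time: no → false
  leadership role held: yes → true
  household dependents ≤ 4: 0 ≤ 4 is true
  expected family contribution ≥ 42416 USD: 21666 ≥ 42416 is false
Combine:
[1.1.1.1] NOT false = true
[1.1.1] NOT true = false
[1.1] NOT false = true
[1.2.3] true AND false = false
[1.2] false AND true AND false = false
[1] true AND false = false
[2.1] exactly-one(true, false) = true
[2.2.2] false OR false = false
[2.2] true → false = false
[2.3.1.2.1] true AND false = false
[2.3.1.2] NOT false = true
[2.3.1] true AND true = true
[2.3] NOT true = false
[2] true OR false OR false = true
[root] false OR true = true
Overall: true → awarded

Awarded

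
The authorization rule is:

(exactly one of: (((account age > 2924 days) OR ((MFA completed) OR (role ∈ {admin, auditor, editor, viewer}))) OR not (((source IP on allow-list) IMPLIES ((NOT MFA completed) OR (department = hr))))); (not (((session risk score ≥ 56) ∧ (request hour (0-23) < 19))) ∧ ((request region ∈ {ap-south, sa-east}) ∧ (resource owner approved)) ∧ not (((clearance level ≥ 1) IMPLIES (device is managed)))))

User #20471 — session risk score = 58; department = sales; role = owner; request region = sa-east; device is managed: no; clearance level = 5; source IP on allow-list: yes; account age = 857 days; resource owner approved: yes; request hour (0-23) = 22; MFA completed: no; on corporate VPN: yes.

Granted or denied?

Granted

Atomic conditions:
  account age > 2924 days: 857 > 2924 is false
  MFA completed: no → false
  role ∈ {admin, auditor, editor, viewer}: owner is not in the set → false
  source IP on allow-list: yes → true
  NOT MFA completed: no → true
  department = hr: sales == hr is false
  session risk score ≥ 56: 58 ≥ 56 is true
  request hour (0-23) < 19: 22 < 19 is false
  request region ∈ {ap-south, sa-east}: sa-east is in the set → true
  resource owner approved: yes → true
  clearance level ≥ 1: 5 ≥ 1 is true
  device is managed: no → false
Combine:
[1.1.2] false OR false = false
[1.1] false OR false = false
[1.2.1.2] true OR false = true
[1.2.1] true → true = true
[1.2] NOT true = false
[1] false OR false = false
[2.1.1] true AND false = false
[2.1] NOT false = true
[2.2] true AND true = true
[2.3.1] true → false = false
[2.3] NOT false = true
[2] true AND true AND true = true
[root] exactly-one(false, true) = true
Overall: true → granted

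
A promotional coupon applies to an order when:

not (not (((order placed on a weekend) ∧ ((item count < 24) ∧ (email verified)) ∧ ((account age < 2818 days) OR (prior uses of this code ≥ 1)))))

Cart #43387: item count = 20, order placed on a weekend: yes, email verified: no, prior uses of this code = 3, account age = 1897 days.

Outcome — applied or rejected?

Atomic conditions:
  order placed on a weekend: yes → true
  item count < 24: 20 < 24 is true
  email verified: no → false
  account age < 2818 days: 1897 < 2818 is true
  prior uses of this code ≥ 1: 3 ≥ 1 is true
Combine:
[1.1.2] true AND false = false
[1.1.3] true OR true = true
[1.1] true AND false AND true = false
[1] NOT false = true
[root] NOT true = false
Overall: false → rejected

Rejected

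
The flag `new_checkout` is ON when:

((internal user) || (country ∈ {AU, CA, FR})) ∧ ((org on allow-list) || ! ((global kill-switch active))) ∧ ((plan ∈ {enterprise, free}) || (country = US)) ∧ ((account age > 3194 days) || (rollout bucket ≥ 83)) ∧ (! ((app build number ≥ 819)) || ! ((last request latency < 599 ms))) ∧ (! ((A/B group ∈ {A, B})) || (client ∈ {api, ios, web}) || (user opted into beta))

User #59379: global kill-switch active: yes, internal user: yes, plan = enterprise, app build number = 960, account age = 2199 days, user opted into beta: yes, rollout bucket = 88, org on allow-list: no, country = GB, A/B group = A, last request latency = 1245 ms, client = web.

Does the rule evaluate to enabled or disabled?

Disabled

Atomic conditions:
  internal user: yes → true
  country ∈ {AU, CA, FR}: GB is not in the set → false
  org on allow-list: no → false
  global kill-switch active: yes → true
  plan ∈ {enterprise, free}: enterprise is in the set → true
  country = US: GB == US is false
  account age > 3194 days: 2199 > 3194 is false
  rollout bucket ≥ 83: 88 ≥ 83 is true
  app build number ≥ 819: 960 ≥ 819 is true
  last request latency < 599 ms: 1245 < 599 is false
  A/B group ∈ {A, B}: A is in the set → true
  client ∈ {api, ios, web}: web is in the set → true
  user opted into beta: yes → true
Combine:
[1] true OR false = true
[2.2] NOT true = false
[2] false OR false = false
[3] true OR false = true
[4] false OR true = true
[5.1] NOT true = false
[5.2] NOT false = true
[5] false OR true = true
[6.1] NOT true = false
[6] false OR true OR true = true
[root] true AND false AND true AND true AND true AND true = false
Overall: false → disabled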